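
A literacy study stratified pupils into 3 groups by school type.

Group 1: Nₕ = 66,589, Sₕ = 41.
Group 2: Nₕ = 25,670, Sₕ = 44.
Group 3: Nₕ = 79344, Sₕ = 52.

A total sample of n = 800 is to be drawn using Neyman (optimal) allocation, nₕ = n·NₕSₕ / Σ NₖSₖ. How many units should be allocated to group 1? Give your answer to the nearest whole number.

Σ NₕSₕ = 66589·41 + 25670·44 + 79344·52 = 7985517.
Share for 1: 2730149/7985517 = 0.34189.
n_1 = 800 × 0.34189 = 273.510... → 274.

274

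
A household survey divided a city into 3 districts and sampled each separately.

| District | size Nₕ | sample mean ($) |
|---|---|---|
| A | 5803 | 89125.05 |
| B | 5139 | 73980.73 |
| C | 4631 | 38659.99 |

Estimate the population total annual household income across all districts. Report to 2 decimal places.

Estimate total by summing Nₕ·x̄ₕ over strata.
5803·89125.05 + 5139·73980.73 + 4631·38659.99 = 517192665.15 + 380186971.47 + 179034413.69 = 1076414050.31.

1076414050.31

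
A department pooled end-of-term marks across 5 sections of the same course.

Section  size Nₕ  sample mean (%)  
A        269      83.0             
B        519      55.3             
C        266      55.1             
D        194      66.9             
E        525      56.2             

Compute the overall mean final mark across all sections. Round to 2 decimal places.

61.01

x̄_st = (Σ Nₕx̄ₕ) / (Σ Nₕ) = (269·83.0 + 519·55.3 + 266·55.1 + 194·66.9 + 525·56.2) / 1773
= 108167.9 / 1773 = 61.0084... → 61.01.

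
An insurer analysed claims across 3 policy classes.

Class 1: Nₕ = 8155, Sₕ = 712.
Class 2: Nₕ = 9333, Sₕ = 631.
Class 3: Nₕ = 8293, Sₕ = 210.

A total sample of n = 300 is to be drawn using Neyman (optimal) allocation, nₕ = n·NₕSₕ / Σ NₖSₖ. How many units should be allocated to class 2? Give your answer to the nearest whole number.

Σ NₕSₕ = 8155·712 + 9333·631 + 8293·210 = 13437013.
Share for 2: 5889123/13437013 = 0.43828.
n_2 = 300 × 0.43828 = 131.483... → 131.

131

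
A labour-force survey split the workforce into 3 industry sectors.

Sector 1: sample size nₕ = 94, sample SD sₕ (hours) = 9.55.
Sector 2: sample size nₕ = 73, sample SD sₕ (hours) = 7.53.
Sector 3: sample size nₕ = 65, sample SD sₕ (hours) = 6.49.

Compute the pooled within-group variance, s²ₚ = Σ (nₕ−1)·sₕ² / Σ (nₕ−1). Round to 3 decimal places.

Degrees of freedom: 93 + 72 + 64 = 229.
Σ(nₕ−1)sₕ² = 93·91.2025 + 72·56.7009 + 64·42.1201 = 15259.9837.
s²ₚ = 15259.9837 / 229 = 66.63748... → 66.637.

66.637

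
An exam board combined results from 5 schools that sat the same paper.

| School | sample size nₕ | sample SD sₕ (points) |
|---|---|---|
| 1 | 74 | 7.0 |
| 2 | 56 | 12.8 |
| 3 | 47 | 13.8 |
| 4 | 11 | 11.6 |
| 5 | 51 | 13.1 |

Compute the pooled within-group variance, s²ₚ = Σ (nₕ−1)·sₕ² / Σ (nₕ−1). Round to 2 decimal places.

Degrees of freedom: 73 + 55 + 46 + 10 + 50 = 234.
Σ(nₕ−1)sₕ² = 73·49 + 55·163.84 + 46·190.44 + 10·134.56 + 50·171.61 = 31274.54.
s²ₚ = 31274.54 / 234 = 133.6519... → 133.65.

133.65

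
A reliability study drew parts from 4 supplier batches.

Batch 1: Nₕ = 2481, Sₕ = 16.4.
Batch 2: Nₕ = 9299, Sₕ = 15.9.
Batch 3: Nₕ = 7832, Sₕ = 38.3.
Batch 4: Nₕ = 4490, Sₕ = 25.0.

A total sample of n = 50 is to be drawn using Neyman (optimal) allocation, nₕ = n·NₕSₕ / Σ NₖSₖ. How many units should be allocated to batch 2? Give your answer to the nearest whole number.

12

1: NₕSₕ = 2481·16.4 = 40688.4
2: NₕSₕ = 9299·15.9 = 147854.1
3: NₕSₕ = 7832·38.3 = 299965.6
4: NₕSₕ = 4490·25.0 = 112250
Σ NₕSₕ = 600758.1.
n_2 = 50·147854.1/600758.1 = 12.306... → 12.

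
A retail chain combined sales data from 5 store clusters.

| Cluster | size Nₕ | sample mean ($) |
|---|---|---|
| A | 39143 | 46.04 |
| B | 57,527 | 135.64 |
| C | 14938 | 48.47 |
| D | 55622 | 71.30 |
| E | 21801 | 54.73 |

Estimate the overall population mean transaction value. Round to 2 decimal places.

81.93

N = 39143 + 57527 + 14938 + 55622 + 21801 = 189031.
The stratified mean weights each stratum mean by its population share Nₕ/N.
Σ Nₕx̄ₕ = 39143·46.04 + 57527·135.64 + 14938·48.47 + 55622·71.30 + 21801·54.73 = 1802143.72 + 7802962.28 + 724044.86 + 3965848.6 + 1193168.73 = 15488168.19.
Divide by N: 15488168.19 / 189031 = 81.9345... → 81.93.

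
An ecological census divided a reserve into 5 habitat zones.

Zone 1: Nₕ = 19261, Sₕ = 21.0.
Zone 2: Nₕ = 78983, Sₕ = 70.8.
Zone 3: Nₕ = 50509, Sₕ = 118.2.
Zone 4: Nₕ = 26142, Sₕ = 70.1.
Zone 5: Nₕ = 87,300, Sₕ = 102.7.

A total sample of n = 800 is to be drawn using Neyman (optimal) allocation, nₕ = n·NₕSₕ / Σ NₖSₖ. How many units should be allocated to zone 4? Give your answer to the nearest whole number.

1: NₕSₕ = 19261·21.0 = 404481
2: NₕSₕ = 78983·70.8 = 5591996.4
3: NₕSₕ = 50509·118.2 = 5970163.8
4: NₕSₕ = 26142·70.1 = 1832554.2
5: NₕSₕ = 87300·102.7 = 8965710
Σ NₕSₕ = 22764905.4.
n_4 = 800·1832554.2/22764905.4 = 64.399... → 64.

64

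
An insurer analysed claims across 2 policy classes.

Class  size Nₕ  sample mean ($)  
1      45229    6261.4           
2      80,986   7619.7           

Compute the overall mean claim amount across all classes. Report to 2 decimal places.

7132.95

N = 126215; weights Wₕ = Nₕ/N = (0.3583, 0.6417).
x̄_st = Σ Wₕ·x̄ₕ = 0.3583·6261.4 + 0.6417·7619.7 ≈ 7132.9548...
→ 7132.95.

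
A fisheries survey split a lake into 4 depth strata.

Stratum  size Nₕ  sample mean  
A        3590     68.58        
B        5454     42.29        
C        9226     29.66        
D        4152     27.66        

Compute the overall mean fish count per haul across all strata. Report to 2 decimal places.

x̄_st = (Σ Nₕx̄ₕ) / (Σ Nₕ) = (3590·68.58 + 5454·42.29 + 9226·29.66 + 4152·27.66) / 22422
= 865339.34 / 22422 = 38.5933... → 38.59.

38.59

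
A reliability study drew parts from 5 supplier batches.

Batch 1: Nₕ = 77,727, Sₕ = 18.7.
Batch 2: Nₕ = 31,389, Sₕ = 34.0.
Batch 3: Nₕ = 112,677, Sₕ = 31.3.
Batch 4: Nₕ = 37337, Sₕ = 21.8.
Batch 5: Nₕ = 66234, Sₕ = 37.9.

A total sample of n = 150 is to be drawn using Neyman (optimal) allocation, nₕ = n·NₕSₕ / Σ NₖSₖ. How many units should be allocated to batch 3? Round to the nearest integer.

1: NₕSₕ = 77727·18.7 = 1453494.9
2: NₕSₕ = 31389·34.0 = 1067226
3: NₕSₕ = 112677·31.3 = 3526790.1
4: NₕSₕ = 37337·21.8 = 813946.6
5: NₕSₕ = 66234·37.9 = 2510268.6
Σ NₕSₕ = 9371726.2.
n_3 = 150·3526790.1/9371726.2 = 56.448... → 56.

56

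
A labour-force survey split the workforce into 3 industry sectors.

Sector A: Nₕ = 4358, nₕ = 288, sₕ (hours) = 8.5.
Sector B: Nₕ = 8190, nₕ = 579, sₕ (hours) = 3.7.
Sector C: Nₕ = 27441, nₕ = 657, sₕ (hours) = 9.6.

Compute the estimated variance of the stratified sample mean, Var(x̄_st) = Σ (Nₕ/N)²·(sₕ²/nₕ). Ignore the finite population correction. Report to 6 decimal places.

N = 39989. Term for each stratum: Wₕ²sₕ²/nₕ.
Var(x̄_st) = 0.002979468 + 0.000991771 + 0.066053506 = 0.070024746 → 0.070025.

0.070025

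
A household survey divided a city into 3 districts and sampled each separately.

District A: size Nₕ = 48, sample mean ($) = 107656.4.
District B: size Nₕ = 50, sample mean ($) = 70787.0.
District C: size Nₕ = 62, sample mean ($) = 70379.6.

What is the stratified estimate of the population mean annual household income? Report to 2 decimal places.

N = 160; weights Wₕ = Nₕ/N = (0.3000, 0.3125, 0.3875).
x̄_st = Σ Wₕ·x̄ₕ = 0.3000·107656.4 + 0.3125·70787.0 + 0.3875·70379.6 ≈ 81689.9525
→ 81689.95.

81689.95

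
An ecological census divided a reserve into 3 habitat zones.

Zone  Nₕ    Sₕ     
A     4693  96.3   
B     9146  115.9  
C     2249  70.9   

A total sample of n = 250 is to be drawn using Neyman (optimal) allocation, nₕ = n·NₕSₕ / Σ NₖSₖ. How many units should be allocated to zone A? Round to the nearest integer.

68

Σ NₕSₕ = 4693·96.3 + 9146·115.9 + 2249·70.9 = 1671411.4.
Share for A: 451935.9/1671411.4 = 0.27039.
n_A = 250 × 0.27039 = 67.598... → 68.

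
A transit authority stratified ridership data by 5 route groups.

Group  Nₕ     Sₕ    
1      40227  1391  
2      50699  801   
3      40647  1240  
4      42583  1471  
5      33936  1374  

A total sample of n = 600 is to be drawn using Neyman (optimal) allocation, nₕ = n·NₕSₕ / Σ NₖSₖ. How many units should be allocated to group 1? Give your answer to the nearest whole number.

Σ NₕSₕ = 40227·1391 + 50699·801 + 40647·1240 + 42583·1471 + 33936·1374 = 256235593.
Share for 1: 55955757/256235593 = 0.21838.
n_1 = 600 × 0.21838 = 131.026... → 131.

131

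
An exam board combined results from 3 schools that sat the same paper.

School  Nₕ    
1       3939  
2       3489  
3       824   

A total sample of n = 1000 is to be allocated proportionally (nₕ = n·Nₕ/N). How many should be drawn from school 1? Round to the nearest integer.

N = 3939 + 3489 + 824 = 8252.
n_1 = 1000·3939/8252 = 477.339... → 477.

477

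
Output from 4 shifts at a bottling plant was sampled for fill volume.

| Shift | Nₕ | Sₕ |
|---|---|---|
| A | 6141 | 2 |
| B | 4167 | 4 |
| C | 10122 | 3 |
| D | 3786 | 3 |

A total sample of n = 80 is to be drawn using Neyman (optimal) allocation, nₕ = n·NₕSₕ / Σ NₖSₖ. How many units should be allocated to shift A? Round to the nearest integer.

Σ NₕSₕ = 6141·2 + 4167·4 + 10122·3 + 3786·3 = 70674.
Share for A: 12282/70674 = 0.17378.
n_A = 80 × 0.17378 = 13.903... → 14.

14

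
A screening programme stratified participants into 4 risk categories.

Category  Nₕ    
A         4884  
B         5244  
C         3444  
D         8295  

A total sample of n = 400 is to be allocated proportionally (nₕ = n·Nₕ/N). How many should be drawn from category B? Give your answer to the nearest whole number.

96

Share of category B = 5244/21867 = 0.23981.
Allocate 400 × 0.23981 = 95.925... → 96.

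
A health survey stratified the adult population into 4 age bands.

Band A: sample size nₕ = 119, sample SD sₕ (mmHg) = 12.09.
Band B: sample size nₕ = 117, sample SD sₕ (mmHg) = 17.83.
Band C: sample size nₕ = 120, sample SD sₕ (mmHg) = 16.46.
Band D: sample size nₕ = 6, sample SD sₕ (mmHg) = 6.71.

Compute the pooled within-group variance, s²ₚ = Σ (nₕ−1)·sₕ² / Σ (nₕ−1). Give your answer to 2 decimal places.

Degrees of freedom: 118 + 116 + 119 + 5 = 358.
Σ(nₕ−1)sₕ² = 118·146.1681 + 116·317.9089 + 119·270.9316 + 5·45.0241 = 86591.2491.
s²ₚ = 86591.2491 / 358 = 241.8750... → 241.87.

241.87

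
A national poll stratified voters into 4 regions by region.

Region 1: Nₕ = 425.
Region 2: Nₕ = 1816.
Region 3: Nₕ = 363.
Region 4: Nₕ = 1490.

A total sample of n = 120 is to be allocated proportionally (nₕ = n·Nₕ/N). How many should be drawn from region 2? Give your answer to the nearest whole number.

53

N = 425 + 1816 + 363 + 1490 = 4094.
n_2 = 120·1816/4094 = 53.229... → 53.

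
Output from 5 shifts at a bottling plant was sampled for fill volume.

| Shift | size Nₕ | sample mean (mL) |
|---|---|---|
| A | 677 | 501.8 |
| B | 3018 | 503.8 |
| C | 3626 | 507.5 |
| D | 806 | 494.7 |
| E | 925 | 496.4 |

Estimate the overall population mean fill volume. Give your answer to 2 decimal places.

N = 9052; weights Wₕ = Nₕ/N = (0.0748, 0.3334, 0.4006, 0.0890, 0.1022).
x̄_st = Σ Wₕ·x̄ₕ = 0.0748·501.8 + 0.3334·503.8 + 0.4006·507.5 + 0.0890·494.7 + 0.1022·496.4 ≈ 503.5661...
→ 503.57.

503.57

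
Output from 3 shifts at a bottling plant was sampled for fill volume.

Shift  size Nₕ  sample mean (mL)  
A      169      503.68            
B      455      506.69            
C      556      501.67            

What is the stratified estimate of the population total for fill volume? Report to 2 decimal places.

594594.39

Population total = Σ Nₕ·x̄ₕ (each stratum's size times its mean).
169·503.68 + 455·506.69 + 556·501.67 = 85121.92 + 230543.95 + 278928.52 = 594594.39.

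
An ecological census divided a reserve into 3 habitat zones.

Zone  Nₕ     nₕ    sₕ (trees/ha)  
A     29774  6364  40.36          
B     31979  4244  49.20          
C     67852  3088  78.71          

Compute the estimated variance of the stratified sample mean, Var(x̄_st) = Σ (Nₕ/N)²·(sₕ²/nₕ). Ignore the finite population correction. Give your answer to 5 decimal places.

N = 129605; Wₕ = Nₕ/N.
zone A: (29774/129605)²·40.36²/6364 = 0.01350837
zone B: (31979/129605)²·49.20²/4244 = 0.03472491
zone C: (67852/129605)²·78.71²/3088 = 0.54987545
Sum = 0.59810872 → 0.59811.

0.59811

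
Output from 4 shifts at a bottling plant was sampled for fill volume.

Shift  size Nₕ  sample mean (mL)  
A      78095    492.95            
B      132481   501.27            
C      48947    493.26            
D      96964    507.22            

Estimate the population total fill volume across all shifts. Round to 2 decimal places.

178231358.42

Estimate total by summing Nₕ·x̄ₕ over strata.
78095·492.95 + 132481·501.27 + 48947·493.26 + 96964·507.22 = 38496930.25 + 66408750.87 + 24143597.22 + 49182080.08 = 178231358.42.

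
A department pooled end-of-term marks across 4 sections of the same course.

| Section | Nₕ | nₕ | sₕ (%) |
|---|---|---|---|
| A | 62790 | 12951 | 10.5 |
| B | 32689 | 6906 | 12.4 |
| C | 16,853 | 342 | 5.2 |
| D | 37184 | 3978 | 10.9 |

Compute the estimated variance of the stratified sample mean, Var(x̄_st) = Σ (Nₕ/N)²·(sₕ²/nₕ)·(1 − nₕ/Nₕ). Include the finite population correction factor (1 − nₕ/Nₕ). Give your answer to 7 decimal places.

N = 149516. Term for each stratum: Wₕ²sₕ²/nₕ·(1−nₕ/Nₕ).
Var(x̄_st) = 0.0011916803 + 0.0008394146 + 0.0009841376 + 0.0016496262 = 0.0046648588 → 0.0046649.

0.0046649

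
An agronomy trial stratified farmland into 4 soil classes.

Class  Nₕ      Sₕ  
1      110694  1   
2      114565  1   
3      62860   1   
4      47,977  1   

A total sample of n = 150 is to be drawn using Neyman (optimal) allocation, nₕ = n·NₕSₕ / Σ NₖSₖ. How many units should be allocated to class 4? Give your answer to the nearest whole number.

21

Σ NₕSₕ = 110694·1 + 114565·1 + 62860·1 + 47977·1 = 336096.
Share for 4: 47977/336096 = 0.14275.
n_4 = 150 × 0.14275 = 21.412... → 21.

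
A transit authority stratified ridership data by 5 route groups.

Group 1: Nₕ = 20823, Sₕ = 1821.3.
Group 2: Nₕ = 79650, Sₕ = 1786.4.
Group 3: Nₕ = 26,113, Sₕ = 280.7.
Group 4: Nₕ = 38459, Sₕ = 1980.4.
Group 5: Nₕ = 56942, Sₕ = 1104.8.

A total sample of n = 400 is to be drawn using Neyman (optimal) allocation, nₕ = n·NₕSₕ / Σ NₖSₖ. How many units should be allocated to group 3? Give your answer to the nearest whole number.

Σ NₕSₕ = 20823·1821.3 + 79650·1786.4 + 26113·280.7 + 38459·1980.4 + 56942·1104.8 = 326615334.2.
Share for 3: 7329919.1/326615334.2 = 0.02244.
n_3 = 400 × 0.02244 = 8.977... → 9.

9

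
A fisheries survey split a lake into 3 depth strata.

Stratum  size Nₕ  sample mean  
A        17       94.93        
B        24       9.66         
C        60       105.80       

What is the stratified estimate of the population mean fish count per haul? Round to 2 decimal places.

81.13

x̄_st = (Σ Nₕx̄ₕ) / (Σ Nₕ) = (17·94.93 + 24·9.66 + 60·105.80) / 101
= 8193.65 / 101 = 81.1252... → 81.13.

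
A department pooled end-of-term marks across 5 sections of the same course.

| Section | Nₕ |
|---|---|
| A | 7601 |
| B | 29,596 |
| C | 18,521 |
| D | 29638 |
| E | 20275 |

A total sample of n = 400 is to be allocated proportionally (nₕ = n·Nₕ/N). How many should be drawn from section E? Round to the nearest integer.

Share of section E = 20275/105631 = 0.19194.
Allocate 400 × 0.19194 = 76.777... → 77.

77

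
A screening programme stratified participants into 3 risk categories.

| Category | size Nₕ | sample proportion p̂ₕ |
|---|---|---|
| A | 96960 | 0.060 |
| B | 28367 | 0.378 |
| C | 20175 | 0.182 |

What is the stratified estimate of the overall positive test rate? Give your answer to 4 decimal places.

0.1389

N = 96960 + 28367 + 20175 = 145502.
Overall proportion = Σ (Nₕ/N)·p̂ₕ.
Σ Nₕp̂ₕ = 5817.6 + 10722.726 + 3671.85 = 20212.176.
20212.176 / 145502 = 0.138913... → 0.1389.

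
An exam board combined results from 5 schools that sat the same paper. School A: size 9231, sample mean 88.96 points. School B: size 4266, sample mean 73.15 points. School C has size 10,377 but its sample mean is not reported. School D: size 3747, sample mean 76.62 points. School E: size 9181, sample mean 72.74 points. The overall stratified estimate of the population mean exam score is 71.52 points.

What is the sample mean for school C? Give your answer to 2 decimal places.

52.41

N = 9231 + 4266 + 10377 + 3747 + 9181 = 36802.
Overall total = μ·N = 71.52·36802 = 2632079.04.
Subtract the known strata: 9231·88.96 + 4266·73.15 + 3747·76.62 + 9181·72.74 = 2088168.74.
Remaining total for school C: 2632079.04 − 2088168.74 = 543910.3.
Divide by its size: 543910.3 / 10377 = 52.4150... → 52.41.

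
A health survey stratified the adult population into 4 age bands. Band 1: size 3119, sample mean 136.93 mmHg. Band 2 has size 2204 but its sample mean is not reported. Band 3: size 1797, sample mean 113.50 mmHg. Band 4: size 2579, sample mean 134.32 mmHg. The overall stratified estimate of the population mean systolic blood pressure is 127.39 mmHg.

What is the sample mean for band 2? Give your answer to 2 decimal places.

N = 3119 + 2204 + 1797 + 2579 = 9699.
Overall total = μ·N = 127.39·9699 = 1235555.61.
Subtract the known strata: 3119·136.93 + 1797·113.50 + 2579·134.32 = 977455.45.
Remaining total for band 2: 1235555.61 − 977455.45 = 258100.16.
Divide by its size: 258100.16 / 2204 = 117.1053... → 117.11.

117.11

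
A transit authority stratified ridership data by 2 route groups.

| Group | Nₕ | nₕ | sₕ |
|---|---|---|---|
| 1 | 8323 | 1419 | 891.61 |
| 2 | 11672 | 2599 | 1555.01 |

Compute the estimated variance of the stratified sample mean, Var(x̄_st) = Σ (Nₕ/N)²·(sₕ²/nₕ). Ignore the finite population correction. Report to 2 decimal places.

414.11

N = 19995; Wₕ = Nₕ/N.
group 1: (8323/19995)²·891.61²/1419 = 97.06987
group 2: (11672/19995)²·1555.01²/2599 = 317.03546
Sum = 414.10532 → 414.11.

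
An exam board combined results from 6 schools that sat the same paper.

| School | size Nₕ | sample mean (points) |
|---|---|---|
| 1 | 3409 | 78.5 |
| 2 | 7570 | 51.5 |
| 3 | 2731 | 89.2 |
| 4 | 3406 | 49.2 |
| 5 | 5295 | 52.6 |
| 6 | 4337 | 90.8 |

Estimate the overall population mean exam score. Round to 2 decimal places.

N = 3409 + 7570 + 2731 + 3406 + 5295 + 4337 = 26748.
Overall mean = Σ (Nₕ/N)·x̄ₕ — weight by population share, not a simple average.
Σ Nₕx̄ₕ = 3409·78.5 + 7570·51.5 + 2731·89.2 + 3406·49.2 + 5295·52.6 + 4337·90.8 = 267606.5 + 389855 + 243605.2 + 167575.2 + 278517 + 393799.6 = 1740958.5.
Divide by N: 1740958.5 / 26748 = 65.0874... → 65.09.

65.09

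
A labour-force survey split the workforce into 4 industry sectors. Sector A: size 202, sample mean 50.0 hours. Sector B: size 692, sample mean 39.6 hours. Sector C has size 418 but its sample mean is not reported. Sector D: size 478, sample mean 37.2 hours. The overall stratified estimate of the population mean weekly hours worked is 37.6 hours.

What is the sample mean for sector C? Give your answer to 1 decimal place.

N = 202 + 692 + 418 + 478 = 1790.
Overall total = μ·N = 37.6·1790 = 67304.
Subtract the known strata: 202·50.0 + 692·39.6 + 478·37.2 = 55284.8.
Remaining total for sector C: 67304 − 55284.8 = 12019.2.
Divide by its size: 12019.2 / 418 = 28.754... → 28.8.

28.8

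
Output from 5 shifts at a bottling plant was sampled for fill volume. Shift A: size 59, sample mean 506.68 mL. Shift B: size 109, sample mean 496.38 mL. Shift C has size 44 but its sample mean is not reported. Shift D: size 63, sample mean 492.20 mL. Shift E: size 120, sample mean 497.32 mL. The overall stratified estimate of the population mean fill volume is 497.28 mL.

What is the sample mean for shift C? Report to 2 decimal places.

494.07

N = 59 + 109 + 44 + 63 + 120 = 395.
Overall total = μ·N = 497.28·395 = 196425.6.
Subtract the known strata: 59·506.68 + 109·496.38 + 63·492.20 + 120·497.32 = 174686.54.
Remaining total for shift C: 196425.6 − 174686.54 = 21739.06.
Divide by its size: 21739.06 / 44 = 494.0695... → 494.07.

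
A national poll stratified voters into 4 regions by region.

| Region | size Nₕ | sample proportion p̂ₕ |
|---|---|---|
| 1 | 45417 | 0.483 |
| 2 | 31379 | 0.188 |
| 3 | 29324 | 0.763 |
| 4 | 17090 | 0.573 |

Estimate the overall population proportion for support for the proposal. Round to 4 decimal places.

N = 45417 + 31379 + 29324 + 17090 = 123210.
Overall proportion = Σ (Nₕ/N)·p̂ₕ.
Σ Nₕp̂ₕ = 21936.411 + 5899.252 + 22374.212 + 9792.57 = 60002.445.
60002.445 / 123210 = 0.486993... → 0.4870.

0.4870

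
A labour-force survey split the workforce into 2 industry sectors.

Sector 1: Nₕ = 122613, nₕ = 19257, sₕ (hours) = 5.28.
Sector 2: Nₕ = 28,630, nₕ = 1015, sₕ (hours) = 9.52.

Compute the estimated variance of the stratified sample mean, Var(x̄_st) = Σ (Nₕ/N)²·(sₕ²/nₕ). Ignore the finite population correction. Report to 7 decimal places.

0.0041511

N = 151243; Wₕ = Nₕ/N.
sector 1: (122613/151243)²·5.28²/19257 = 0.0009514844
sector 2: (28630/151243)²·9.52²/1015 = 0.0031996316
Sum = 0.0041511161 → 0.0041511.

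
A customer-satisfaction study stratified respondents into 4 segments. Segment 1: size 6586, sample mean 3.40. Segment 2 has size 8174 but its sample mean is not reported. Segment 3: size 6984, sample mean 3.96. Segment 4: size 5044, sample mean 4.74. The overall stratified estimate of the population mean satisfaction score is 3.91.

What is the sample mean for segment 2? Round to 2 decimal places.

3.77

Σ Nₕx̄ₕ = N·μ, so 8174·x̄_2 = 26788·3.91 − (6586·3.40 + 6984·3.96 + 5044·4.74).
= 104741.08 − 73957.6 = 30783.48.
x̄_2 = 30783.48 / 8174 = 3.7660... → 3.77.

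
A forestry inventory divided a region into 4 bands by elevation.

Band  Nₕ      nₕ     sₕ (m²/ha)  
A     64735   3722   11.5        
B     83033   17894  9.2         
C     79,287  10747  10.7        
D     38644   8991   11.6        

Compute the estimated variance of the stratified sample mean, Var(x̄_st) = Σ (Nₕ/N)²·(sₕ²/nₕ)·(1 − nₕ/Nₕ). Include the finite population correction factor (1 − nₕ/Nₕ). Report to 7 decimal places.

0.0034133

N = 265699. Term for each stratum: Wₕ²sₕ²/nₕ·(1−nₕ/Nₕ).
Var(x̄_st) = 0.0019879296 + 0.0003623933 + 0.0008200617 + 0.0002429287 = 0.0034133134 → 0.0034133.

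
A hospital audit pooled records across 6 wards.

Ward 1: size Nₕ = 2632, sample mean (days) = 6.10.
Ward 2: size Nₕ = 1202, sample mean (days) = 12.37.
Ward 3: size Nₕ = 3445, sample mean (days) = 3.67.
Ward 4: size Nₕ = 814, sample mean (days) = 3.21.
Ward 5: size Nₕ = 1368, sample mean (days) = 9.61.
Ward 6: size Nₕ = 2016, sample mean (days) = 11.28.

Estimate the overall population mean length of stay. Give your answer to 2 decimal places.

x̄_st = (Σ Nₕx̄ₕ) / (Σ Nₕ) = (2632·6.10 + 1202·12.37 + 3445·3.67 + 814·3.21 + 1368·9.61 + 2016·11.28) / 11477
= 82066.99 / 11477 = 7.1506... → 7.15.

7.15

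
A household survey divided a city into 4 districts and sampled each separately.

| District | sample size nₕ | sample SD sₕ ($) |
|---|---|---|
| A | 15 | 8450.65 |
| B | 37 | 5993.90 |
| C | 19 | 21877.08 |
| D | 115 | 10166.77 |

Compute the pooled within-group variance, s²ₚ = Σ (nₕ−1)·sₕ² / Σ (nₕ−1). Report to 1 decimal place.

A: (15−1)·8450.65² = 14·71413485.4225 = 999788795.915
B: (37−1)·5993.90² = 36·35926837.21 = 1293366139.56
C: (19−1)·21877.08² = 18·478606629.3264 = 8614919327.8752
D: (115−1)·10166.77² = 114·103363212.2329 = 11783406194.5506
Numerator = 22691480457.9008; denominator = Σ(nₕ−1) = 182.
s²ₚ = 22691480457.9008/182 = 124678464.054... → 124678464.1.

124678464.1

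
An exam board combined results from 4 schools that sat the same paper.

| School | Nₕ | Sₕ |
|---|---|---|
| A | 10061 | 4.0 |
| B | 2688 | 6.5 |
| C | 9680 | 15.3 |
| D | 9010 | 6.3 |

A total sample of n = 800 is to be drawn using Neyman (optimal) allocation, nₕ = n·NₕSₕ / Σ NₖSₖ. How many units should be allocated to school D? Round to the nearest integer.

173

A: NₕSₕ = 10061·4.0 = 40244
B: NₕSₕ = 2688·6.5 = 17472
C: NₕSₕ = 9680·15.3 = 148104
D: NₕSₕ = 9010·6.3 = 56763
Σ NₕSₕ = 262583.
n_D = 800·56763/262583 = 172.937... → 173.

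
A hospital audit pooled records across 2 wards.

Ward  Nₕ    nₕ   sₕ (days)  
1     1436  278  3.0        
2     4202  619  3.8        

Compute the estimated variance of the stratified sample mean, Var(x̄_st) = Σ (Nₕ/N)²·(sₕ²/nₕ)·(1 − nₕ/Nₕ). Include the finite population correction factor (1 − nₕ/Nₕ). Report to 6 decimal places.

N = 5638; Wₕ = Nₕ/N.
ward 1: (1436/5638)²·3.0²/278·(1 − 278/1436) = 0.001693599
ward 2: (4202/5638)²·3.8²/619·(1 − 619/4202) = 0.011049160
Sum = 0.012742759 → 0.012743.

0.012743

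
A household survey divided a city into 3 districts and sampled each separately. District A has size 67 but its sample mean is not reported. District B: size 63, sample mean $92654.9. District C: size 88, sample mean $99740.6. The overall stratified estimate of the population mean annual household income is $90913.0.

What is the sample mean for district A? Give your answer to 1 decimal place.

Σ Nₕx̄ₕ = N·μ, so 67·x̄_A = 218·90913.0 − (63·92654.9 + 88·99740.6).
= 19819034 − 14614431.5 = 5204602.5.
x̄_A = 5204602.5 / 67 = 77680.634... → 77680.6.

77680.6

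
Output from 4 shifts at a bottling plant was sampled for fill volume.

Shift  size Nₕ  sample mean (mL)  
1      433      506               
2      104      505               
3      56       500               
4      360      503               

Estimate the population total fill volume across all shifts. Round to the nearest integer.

Estimate total by summing Nₕ·x̄ₕ over strata.
433·506 + 104·505 + 56·500 + 360·503 = 219098 + 52520 + 28000 + 181080 = 480698.

480698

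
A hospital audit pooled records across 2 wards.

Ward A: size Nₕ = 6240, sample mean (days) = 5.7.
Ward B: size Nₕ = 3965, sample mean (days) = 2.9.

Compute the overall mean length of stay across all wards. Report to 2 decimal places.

x̄_st = (Σ Nₕx̄ₕ) / (Σ Nₕ) = (6240·5.7 + 3965·2.9) / 10205
= 47066.5 / 10205 = 4.6121... → 4.61.

4.61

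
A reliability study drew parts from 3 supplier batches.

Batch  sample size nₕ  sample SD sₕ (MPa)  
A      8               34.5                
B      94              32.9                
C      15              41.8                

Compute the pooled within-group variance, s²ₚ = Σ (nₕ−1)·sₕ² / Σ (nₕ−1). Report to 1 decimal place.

1170.7

Degrees of freedom: 7 + 93 + 14 = 114.
Σ(nₕ−1)sₕ² = 7·1190.25 + 93·1082.41 + 14·1747.24 = 133457.24.
s²ₚ = 133457.24 / 114 = 1170.678... → 1170.7.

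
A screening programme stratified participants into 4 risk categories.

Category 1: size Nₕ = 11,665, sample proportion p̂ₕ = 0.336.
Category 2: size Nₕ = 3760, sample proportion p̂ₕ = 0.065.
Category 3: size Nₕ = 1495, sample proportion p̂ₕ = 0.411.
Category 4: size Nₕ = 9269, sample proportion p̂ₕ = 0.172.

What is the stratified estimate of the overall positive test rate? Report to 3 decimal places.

0.243

Wₕ = Nₕ/N with N = 26189: 0.4454, 0.1436, 0.0571, 0.3539.
p̂_st = 0.4454·0.336 + 0.1436·0.065 + 0.0571·0.411 + 0.3539·0.172 ≈ 0.24333... → 0.243.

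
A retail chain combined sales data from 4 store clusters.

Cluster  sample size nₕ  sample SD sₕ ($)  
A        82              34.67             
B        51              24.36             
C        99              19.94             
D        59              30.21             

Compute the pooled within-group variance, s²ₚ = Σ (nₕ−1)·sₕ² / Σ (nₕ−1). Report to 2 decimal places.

A: (82−1)·34.67² = 81·1202.0089 = 97362.7209
B: (51−1)·24.36² = 50·593.4096 = 29670.48
C: (99−1)·19.94² = 98·397.6036 = 38965.1528
D: (59−1)·30.21² = 58·912.6441 = 52933.3578
Numerator = 218931.7115; denominator = Σ(nₕ−1) = 287.
s²ₚ = 218931.7115/287 = 762.8283... → 762.83.

762.83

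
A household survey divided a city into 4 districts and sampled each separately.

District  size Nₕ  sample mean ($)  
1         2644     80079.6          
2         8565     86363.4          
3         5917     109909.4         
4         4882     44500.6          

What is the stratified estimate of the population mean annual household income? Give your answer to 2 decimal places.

N = 22008; weights Wₕ = Nₕ/N = (0.1201, 0.3892, 0.2689, 0.2218).
x̄_st = Σ Wₕ·x̄ₕ = 0.1201·80079.6 + 0.3892·86363.4 + 0.2689·109909.4 + 0.2218·44500.6 ≈ 82652.6187...
→ 82652.62.

82652.62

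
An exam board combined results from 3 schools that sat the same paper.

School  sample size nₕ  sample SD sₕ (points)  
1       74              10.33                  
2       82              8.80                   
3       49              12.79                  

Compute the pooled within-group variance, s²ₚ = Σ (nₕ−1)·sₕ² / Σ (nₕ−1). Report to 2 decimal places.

108.49

Degrees of freedom: 73 + 81 + 48 = 202.
Σ(nₕ−1)sₕ² = 73·106.7089 + 81·77.44 + 48·163.5841 = 21914.4265.
s²ₚ = 21914.4265 / 202 = 108.4873... → 108.49.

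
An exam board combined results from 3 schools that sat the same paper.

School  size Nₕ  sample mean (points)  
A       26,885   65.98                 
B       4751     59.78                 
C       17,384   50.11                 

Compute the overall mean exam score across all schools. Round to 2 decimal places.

59.75

x̄_st = (Σ Nₕx̄ₕ) / (Σ Nₕ) = (26885·65.98 + 4751·59.78 + 17384·50.11) / 49020
= 2928999.32 / 49020 = 59.7511... → 59.75.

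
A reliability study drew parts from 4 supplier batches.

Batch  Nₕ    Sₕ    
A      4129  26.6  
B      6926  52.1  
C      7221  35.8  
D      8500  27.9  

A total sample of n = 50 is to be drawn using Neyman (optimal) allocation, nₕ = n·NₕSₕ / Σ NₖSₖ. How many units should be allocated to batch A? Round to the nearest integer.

A: NₕSₕ = 4129·26.6 = 109831.4
B: NₕSₕ = 6926·52.1 = 360844.6
C: NₕSₕ = 7221·35.8 = 258511.8
D: NₕSₕ = 8500·27.9 = 237150
Σ NₕSₕ = 966337.8.
n_A = 50·109831.4/966337.8 = 5.683... → 6.

6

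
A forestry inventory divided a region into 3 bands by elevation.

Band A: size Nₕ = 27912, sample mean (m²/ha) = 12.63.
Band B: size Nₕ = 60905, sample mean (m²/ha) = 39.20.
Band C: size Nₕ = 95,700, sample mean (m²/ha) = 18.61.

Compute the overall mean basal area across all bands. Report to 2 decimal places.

24.50

x̄_st = (Σ Nₕx̄ₕ) / (Σ Nₕ) = (27912·12.63 + 60905·39.20 + 95700·18.61) / 184517
= 4520981.56 / 184517 = 24.5017... → 24.50.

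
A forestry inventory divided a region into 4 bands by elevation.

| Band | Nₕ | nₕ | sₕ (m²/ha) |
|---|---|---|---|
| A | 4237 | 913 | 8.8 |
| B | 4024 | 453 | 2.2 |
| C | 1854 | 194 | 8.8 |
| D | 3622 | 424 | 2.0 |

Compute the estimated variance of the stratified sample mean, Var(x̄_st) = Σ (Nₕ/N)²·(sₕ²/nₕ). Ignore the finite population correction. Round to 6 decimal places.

0.016913

N = 13737. Term for each stratum: Wₕ²sₕ²/nₕ.
Var(x̄_st) = 0.008069148 + 0.000916810 + 0.007271086 + 0.000655854 = 0.016912898 → 0.016913.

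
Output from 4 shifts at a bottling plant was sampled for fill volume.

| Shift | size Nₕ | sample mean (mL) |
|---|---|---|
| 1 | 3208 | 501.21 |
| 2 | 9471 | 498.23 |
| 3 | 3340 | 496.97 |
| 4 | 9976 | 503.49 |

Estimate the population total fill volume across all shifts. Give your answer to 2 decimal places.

1: 3208·501.21 = 1607881.68
2: 9471·498.23 = 4718736.33
3: 3340·496.97 = 1659879.8
4: 9976·503.49 = 5022816.24
τ̂ = Σ Nₕx̄ₕ = 13009314.05.

13009314.05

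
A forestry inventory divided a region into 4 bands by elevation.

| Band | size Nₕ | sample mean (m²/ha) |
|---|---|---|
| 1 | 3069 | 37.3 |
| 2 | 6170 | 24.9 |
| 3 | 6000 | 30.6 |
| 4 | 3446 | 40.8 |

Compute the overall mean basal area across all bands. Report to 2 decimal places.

31.70

N = 18685; weights Wₕ = Nₕ/N = (0.1642, 0.3302, 0.3211, 0.1844).
x̄_st = Σ Wₕ·x̄ₕ = 0.1642·37.3 + 0.3302·24.9 + 0.3211·30.6 + 0.1844·40.8 ≈ 31.6994...
→ 31.70.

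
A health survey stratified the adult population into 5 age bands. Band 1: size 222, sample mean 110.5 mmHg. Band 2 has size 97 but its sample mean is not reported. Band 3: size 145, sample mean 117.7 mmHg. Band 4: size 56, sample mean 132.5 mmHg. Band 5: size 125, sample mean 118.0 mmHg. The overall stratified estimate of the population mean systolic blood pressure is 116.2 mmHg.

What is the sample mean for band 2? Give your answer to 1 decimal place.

Σ Nₕx̄ₕ = N·μ, so 97·x̄_2 = 645·116.2 − (222·110.5 + 145·117.7 + 56·132.5 + 125·118.0).
= 74949 − 63767.5 = 11181.5.
x̄_2 = 11181.5 / 97 = 115.273... → 115.3.

115.3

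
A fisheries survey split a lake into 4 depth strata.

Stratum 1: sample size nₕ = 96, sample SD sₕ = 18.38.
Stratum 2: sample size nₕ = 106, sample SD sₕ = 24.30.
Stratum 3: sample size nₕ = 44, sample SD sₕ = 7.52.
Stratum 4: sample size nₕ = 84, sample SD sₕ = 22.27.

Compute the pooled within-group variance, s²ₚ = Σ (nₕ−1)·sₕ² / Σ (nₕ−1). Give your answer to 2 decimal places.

Degrees of freedom: 95 + 105 + 43 + 83 = 326.
Σ(nₕ−1)sₕ² = 95·337.8244 + 105·590.49 + 43·56.5504 + 83·495.9529 = 137690.5259.
s²ₚ = 137690.5259 / 326 = 422.3636... → 422.36.

422.36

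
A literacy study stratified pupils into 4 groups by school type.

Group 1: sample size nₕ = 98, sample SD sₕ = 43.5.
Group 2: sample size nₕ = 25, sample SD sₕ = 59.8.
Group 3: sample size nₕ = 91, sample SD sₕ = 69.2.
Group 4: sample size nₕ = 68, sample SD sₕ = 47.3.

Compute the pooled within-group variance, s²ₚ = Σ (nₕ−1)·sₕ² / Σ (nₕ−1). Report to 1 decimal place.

3058.5

1: (98−1)·43.5² = 97·1892.25 = 183548.25
2: (25−1)·59.8² = 24·3576.04 = 85824.96
3: (91−1)·69.2² = 90·4788.64 = 430977.6
4: (68−1)·47.3² = 67·2237.29 = 149898.43
Numerator = 850249.24; denominator = Σ(nₕ−1) = 278.
s²ₚ = 850249.24/278 = 3058.451... → 3058.5.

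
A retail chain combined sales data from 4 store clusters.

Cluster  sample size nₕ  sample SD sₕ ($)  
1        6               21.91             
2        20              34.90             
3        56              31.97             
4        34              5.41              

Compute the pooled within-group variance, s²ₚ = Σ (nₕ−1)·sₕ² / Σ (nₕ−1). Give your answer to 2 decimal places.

Degrees of freedom: 5 + 19 + 55 + 33 = 112.
Σ(nₕ−1)sₕ² = 5·480.0481 + 19·1218.01 + 55·1022.0809 + 33·29.2681 = 82722.7273.
s²ₚ = 82722.7273 / 112 = 738.5958... → 738.60.

738.60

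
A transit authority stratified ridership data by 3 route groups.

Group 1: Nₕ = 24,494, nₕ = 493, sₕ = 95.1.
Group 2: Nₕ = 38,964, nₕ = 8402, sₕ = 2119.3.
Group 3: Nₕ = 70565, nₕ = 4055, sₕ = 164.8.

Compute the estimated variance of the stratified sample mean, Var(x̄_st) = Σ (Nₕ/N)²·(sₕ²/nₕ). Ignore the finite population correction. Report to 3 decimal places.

47.652

N = 134023; Wₕ = Nₕ/N.
group 1: (24494/134023)²·95.1²/493 = 0.612738
group 2: (38964/134023)²·2119.3²/8402 = 45.182535
group 3: (70565/134023)²·164.8²/4055 = 1.856708
Sum = 47.651981 → 47.652.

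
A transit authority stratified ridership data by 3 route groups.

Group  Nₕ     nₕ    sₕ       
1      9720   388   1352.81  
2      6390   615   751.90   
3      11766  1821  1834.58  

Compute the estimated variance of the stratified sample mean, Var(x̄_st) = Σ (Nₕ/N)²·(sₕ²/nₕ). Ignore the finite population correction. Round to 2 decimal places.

N = 27876; Wₕ = Nₕ/N.
group 1: (9720/27876)²·1352.81²/388 = 573.47370
group 2: (6390/27876)²·751.90²/615 = 48.30431
group 3: (11766/27876)²·1834.58²/1821 = 329.27605
Sum = 951.05405 → 951.05.

951.05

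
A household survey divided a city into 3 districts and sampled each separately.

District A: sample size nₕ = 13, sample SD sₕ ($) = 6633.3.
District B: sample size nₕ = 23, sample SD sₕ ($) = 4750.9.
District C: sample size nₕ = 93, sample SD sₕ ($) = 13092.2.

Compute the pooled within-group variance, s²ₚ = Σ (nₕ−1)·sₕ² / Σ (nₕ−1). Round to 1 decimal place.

133284885.9

Degrees of freedom: 12 + 22 + 92 = 126.
Σ(nₕ−1)sₕ² = 12·44000668.89 + 22·22571050.81 + 92·171405700.84 = 16793895621.78.
s²ₚ = 16793895621.78 / 126 = 133284885.887... → 133284885.9.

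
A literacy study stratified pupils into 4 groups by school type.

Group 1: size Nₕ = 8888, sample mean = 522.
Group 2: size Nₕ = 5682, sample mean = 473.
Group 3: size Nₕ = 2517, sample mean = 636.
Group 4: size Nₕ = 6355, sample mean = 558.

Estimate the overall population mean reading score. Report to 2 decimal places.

N = 23442; weights Wₕ = Nₕ/N = (0.3791, 0.2424, 0.1074, 0.2711).
x̄_st = Σ Wₕ·x̄ₕ = 0.3791·522 + 0.2424·473 + 0.1074·636 + 0.2711·558 ≈ 532.1229...
→ 532.12.

532.12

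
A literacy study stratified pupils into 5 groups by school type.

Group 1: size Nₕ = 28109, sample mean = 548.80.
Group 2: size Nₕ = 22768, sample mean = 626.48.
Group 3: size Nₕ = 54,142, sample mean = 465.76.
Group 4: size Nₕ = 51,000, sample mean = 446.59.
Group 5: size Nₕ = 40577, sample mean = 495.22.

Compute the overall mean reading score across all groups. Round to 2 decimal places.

497.35

N = 28109 + 22768 + 54142 + 51000 + 40577 = 196596.
Weight each subgroup mean by Nₕ/N and sum.
Σ Nₕx̄ₕ = 28109·548.80 + 22768·626.48 + 54142·465.76 + 51000·446.59 + 40577·495.22 = 15426219.2 + 14263696.64 + 25217177.92 + 22776090 + 20094541.94 = 97777725.7.
Divide by N: 97777725.7 / 196596 = 497.3536... → 497.35.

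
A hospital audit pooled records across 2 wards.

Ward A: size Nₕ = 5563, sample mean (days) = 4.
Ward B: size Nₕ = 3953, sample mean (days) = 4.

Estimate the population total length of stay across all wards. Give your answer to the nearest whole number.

Population total = Σ Nₕ·x̄ₕ (each stratum's size times its mean).
5563·4 + 3953·4 = 22252 + 15812 = 38064.

38064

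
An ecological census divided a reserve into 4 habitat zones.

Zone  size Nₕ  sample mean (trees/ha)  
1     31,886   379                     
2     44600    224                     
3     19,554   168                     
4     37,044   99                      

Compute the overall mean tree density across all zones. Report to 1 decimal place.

N = 31886 + 44600 + 19554 + 37044 = 133084.
The stratified mean weights each stratum mean by its population share Nₕ/N.
Σ Nₕx̄ₕ = 31886·379 + 44600·224 + 19554·168 + 37044·99 = 12084794 + 9990400 + 3285072 + 3667356 = 29027622.
Divide by N: 29027622 / 133084 = 218.115... → 218.1.

218.1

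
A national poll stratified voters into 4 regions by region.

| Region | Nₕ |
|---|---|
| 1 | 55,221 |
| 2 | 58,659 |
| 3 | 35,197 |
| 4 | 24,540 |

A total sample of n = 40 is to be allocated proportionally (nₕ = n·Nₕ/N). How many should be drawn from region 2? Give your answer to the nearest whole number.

N = 55221 + 58659 + 35197 + 24540 = 173617.
n_2 = 40·58659/173617 = 13.515... → 14.

14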